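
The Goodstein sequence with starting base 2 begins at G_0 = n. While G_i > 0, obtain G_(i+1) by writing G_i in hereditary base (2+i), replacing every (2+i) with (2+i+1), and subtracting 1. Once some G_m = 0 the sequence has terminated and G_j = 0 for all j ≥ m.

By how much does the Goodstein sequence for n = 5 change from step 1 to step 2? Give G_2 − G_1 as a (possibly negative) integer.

i=0: 5 = 2^2 + 1 (b=2); 2→3: 3^3 + 1 = 28; 28−1 = 27
i=1: 27 = 3^3 (b=3); 3→4: 4^4 = 256; 256−1 = 255

228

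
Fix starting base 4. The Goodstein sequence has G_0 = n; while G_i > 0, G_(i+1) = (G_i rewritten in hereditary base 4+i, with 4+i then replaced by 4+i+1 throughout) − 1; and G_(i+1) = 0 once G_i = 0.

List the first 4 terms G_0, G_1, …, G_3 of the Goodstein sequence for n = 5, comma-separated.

5, 5, 5, 4

base 4: 5 = 4 + 1; at 5: 5 + 1 = 6; next = 5
base 5: 5 = 5; at 6: 6 = 6; next = 5
base 6: 5 = 5; at 7: 5 = 5; next = 4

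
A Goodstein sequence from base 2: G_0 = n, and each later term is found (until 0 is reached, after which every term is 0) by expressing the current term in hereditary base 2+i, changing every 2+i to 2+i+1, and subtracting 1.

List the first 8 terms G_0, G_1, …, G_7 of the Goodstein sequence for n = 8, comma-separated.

(0) 8|_2 = 2^(2 + 1) ↦ 3^(3 + 1)|_3 = 81 ⇒ 80
(1) 80|_3 = 2·3^3 + 2·3^2 + 2·3 + 2 ↦ 2·4^4 + 2·4^2 + 2·4 + 2|_4 = 554 ⇒ 553
(2) 553|_4 = 2·4^4 + 2·4^2 + 2·4 + 1 ↦ 2·5^5 + 2·5^2 + 2·5 + 1|_5 = 6311 ⇒ 6310
(3) 6310|_5 = 2·5^5 + 2·5^2 + 2·5 ↦ 2·6^6 + 2·6^2 + 2·6|_6 = 93396 ⇒ 93395
(4) 93395|_6 = 2·6^6 + 2·6^2 + 6 + 5 ↦ 2·7^7 + 2·7^2 + 7 + 5|_7 = 1647196 ⇒ 1647195
(5) 1647195|_7 = 2·7^7 + 2·7^2 + 7 + 4 ↦ 2·8^8 + 2·8^2 + 8 + 4|_8 = 33554572 ⇒ 33554571
(6) 33554571|_8 = 2·8^8 + 2·8^2 + 8 + 3 ↦ 2·9^9 + 2·9^2 + 9 + 3|_9 = 774841152 ⇒ 774841151

8, 80, 553, 6310, 93395, 1647195, 33554571, 774841151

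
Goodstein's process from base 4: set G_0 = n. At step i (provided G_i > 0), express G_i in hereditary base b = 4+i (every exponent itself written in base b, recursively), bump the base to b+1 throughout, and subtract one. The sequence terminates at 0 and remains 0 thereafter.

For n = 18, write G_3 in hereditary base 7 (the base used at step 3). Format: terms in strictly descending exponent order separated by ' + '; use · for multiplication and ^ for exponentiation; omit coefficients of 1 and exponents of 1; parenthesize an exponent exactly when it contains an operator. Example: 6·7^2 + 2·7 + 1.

6·7 + 6

G_0 = 18. HB_4(18) = 4^2 + 2. Bump = 27. G_1 = 26.
G_1 = 26. HB_5(26) = 5^2 + 1. Bump = 37. G_2 = 36.
G_2 = 36. HB_6(36) = 6^2. Bump = 49. G_3 = 48.
G_3 = 48. HB_7(48) = 6·7 + 6. Bump = 54. G_4 = 53.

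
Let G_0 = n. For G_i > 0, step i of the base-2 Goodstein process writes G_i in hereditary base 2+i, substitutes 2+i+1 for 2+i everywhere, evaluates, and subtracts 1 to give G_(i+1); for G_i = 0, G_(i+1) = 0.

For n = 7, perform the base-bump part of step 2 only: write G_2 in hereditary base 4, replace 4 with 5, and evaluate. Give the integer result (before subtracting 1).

3128

i=0: 7 = 2^2 + 2 + 1 (b=2); 2→3: 3^3 + 3 + 1 = 31; 31−1 = 30
i=1: 30 = 3^3 + 3 (b=3); 3→4: 4^4 + 4 = 260; 260−1 = 259
i=2: 259 = 4^4 + 3 (b=4); 4→5: 5^5 + 3 = 3128; 3128−1 = 3127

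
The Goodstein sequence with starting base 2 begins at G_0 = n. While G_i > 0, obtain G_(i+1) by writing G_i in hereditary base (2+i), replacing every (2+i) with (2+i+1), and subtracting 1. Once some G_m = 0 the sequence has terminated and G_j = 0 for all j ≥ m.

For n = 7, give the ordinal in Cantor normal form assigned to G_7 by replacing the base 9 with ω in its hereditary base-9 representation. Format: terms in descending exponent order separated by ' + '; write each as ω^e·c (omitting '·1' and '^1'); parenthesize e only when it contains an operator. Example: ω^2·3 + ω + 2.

base 2: 7 = 2^2 + 2 + 1; at 3: 3^3 + 3 + 1 = 31; next = 30
base 3: 30 = 3^3 + 3; at 4: 4^4 + 4 = 260; next = 259
base 4: 259 = 4^4 + 3; at 5: 5^5 + 3 = 3128; next = 3127
base 5: 3127 = 5^5 + 2; at 6: 6^6 + 2 = 46658; next = 46657
base 6: 46657 = 6^6 + 1; at 7: 7^7 + 1 = 823544; next = 823543
base 7: 823543 = 7^7; at 8: 8^8 = 16777216; next = 16777215
base 8: 16777215 = 7·8^7 + 7·8^6 + 7·8^5 + 7·8^4 + 7·8^3 + 7·8^2 + 7·8 + 7; at 9: 7·9^7 + 7·9^6 + 7·9^5 + 7·9^4 + 7·9^3 + 7·9^2 + 7·9 + 7 = 37665880; next = 37665879

ω^7·7 + ω^6·7 + ω^5·7 + ω^4·7 + ω^3·7 + ω^2·7 + ω·7 + 6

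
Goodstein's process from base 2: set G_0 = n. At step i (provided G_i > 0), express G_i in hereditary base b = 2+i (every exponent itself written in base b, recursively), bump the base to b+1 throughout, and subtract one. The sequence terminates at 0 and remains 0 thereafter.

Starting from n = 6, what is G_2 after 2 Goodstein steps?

257

step 0: 6 = 2^2 + 2; sub 3 for 2: 3^3 + 3; = 30; G_1 = 30−1 = 29
step 1: 29 = 3^3 + 2; sub 4 for 3: 4^4 + 2; = 258; G_2 = 258−1 = 257
step 2: 257 = 4^4 + 1; sub 5 for 4: 5^5 + 1; = 3126; G_3 = 3126−1 = 3125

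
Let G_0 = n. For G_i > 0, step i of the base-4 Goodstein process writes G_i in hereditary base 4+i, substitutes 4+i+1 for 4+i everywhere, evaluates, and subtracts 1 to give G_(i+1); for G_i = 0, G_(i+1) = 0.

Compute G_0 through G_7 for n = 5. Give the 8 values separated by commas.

i=0: 5 = 4 + 1 (b=4); 4→5: 5 + 1 = 6; 6−1 = 5
i=1: 5 = 5 (b=5); 5→6: 6 = 6; 6−1 = 5
i=2: 5 = 5 (b=6); 6→7: 5 = 5; 5−1 = 4
i=3: 4 = 4 (b=7); 7→8: 4 = 4; 4−1 = 3
i=4: 3 = 3 (b=8); 8→9: 3 = 3; 3−1 = 2
i=5: 2 = 2 (b=9); 9→10: 2 = 2; 2−1 = 1
i=6: 1 = 1 (b=10); 10→11: 1 = 1; 1−1 = 0

5, 5, 5, 4, 3, 2, 1, 0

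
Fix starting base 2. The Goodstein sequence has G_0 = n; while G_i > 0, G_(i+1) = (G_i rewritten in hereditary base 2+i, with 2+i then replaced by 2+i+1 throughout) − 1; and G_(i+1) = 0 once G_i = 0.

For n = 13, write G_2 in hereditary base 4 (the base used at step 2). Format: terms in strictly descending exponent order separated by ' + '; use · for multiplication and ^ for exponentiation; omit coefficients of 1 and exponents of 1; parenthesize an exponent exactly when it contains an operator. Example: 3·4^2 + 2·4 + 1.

G_0 = 13. HB_2(13) = 2^(2 + 1) + 2^2 + 1. Bump = 109. G_1 = 108.
G_1 = 108. HB_3(108) = 3^(3 + 1) + 3^3. Bump = 1280. G_2 = 1279.

4^(4 + 1) + 3·4^3 + 3·4^2 + 3·4 + 3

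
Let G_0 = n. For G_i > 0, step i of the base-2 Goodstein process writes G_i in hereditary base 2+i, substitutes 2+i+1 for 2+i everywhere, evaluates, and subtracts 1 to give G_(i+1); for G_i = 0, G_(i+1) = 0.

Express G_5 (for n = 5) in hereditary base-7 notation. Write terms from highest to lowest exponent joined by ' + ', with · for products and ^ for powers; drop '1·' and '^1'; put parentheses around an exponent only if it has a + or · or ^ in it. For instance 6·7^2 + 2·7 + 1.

step 0: 5 = 2^2 + 1; sub 3 for 2: 3^3 + 1; = 28; G_1 = 28−1 = 27
step 1: 27 = 3^3; sub 4 for 3: 4^4; = 256; G_2 = 256−1 = 255
step 2: 255 = 3·4^3 + 3·4^2 + 3·4 + 3; sub 5 for 4: 3·5^3 + 3·5^2 + 3·5 + 3; = 468; G_3 = 468−1 = 467
step 3: 467 = 3·5^3 + 3·5^2 + 3·5 + 2; sub 6 for 5: 3·6^3 + 3·6^2 + 3·6 + 2; = 776; G_4 = 776−1 = 775
step 4: 775 = 3·6^3 + 3·6^2 + 3·6 + 1; sub 7 for 6: 3·7^3 + 3·7^2 + 3·7 + 1; = 1198; G_5 = 1198−1 = 1197

3·7^3 + 3·7^2 + 3·7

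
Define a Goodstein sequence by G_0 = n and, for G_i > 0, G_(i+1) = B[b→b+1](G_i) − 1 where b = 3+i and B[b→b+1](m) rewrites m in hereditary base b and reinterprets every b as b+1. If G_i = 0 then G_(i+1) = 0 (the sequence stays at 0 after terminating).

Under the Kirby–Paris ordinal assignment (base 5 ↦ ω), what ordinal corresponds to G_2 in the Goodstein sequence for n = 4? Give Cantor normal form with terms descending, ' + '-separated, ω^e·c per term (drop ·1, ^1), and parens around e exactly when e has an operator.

4

[0] 4 ≡ 3 + 1 (base 3). Lift 4: 5. −1: 4.
[1] 4 ≡ 4 (base 4). Lift 5: 5. −1: 4.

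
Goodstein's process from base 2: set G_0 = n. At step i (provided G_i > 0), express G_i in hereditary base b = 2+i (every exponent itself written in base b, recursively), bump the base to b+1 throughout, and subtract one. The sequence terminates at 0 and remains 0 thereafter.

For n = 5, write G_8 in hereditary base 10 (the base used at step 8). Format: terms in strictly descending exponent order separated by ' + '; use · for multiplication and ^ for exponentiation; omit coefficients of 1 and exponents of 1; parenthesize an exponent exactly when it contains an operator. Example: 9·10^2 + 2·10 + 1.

5 —HB2→ 2^2 + 1 —bump→ 3^3 + 1 = 28 —(−1)→ 27
27 —HB3→ 3^3 —bump→ 4^4 = 256 —(−1)→ 255
255 —HB4→ 3·4^3 + 3·4^2 + 3·4 + 3 —bump→ 3·5^3 + 3·5^2 + 3·5 + 3 = 468 —(−1)→ 467
467 —HB5→ 3·5^3 + 3·5^2 + 3·5 + 2 —bump→ 3·6^3 + 3·6^2 + 3·6 + 2 = 776 —(−1)→ 775
775 —HB6→ 3·6^3 + 3·6^2 + 3·6 + 1 —bump→ 3·7^3 + 3·7^2 + 3·7 + 1 = 1198 —(−1)→ 1197
1197 —HB7→ 3·7^3 + 3·7^2 + 3·7 —bump→ 3·8^3 + 3·8^2 + 3·8 = 1752 —(−1)→ 1751
1751 —HB8→ 3·8^3 + 3·8^2 + 2·8 + 7 —bump→ 3·9^3 + 3·9^2 + 2·9 + 7 = 2455 —(−1)→ 2454
2454 —HB9→ 3·9^3 + 3·9^2 + 2·9 + 6 —bump→ 3·10^3 + 3·10^2 + 2·10 + 6 = 3326 —(−1)→ 3325
3325 —HB10→ 3·10^3 + 3·10^2 + 2·10 + 5 —bump→ 3·11^3 + 3·11^2 + 2·11 + 5 = 4383 —(−1)→ 4382

3·10^3 + 3·10^2 + 2·10 + 5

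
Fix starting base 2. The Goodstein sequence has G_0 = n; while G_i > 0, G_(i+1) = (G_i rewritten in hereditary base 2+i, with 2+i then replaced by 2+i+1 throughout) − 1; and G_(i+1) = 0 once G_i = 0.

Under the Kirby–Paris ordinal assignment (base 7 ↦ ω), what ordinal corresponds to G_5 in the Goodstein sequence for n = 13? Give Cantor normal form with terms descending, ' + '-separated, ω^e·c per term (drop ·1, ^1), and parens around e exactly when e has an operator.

ω^(ω + 1) + ω^3·3 + ω^2·3 + ω·3

base 2: 13 = 2^(2 + 1) + 2^2 + 1; at 3: 3^(3 + 1) + 3^3 + 1 = 109; next = 108
base 3: 108 = 3^(3 + 1) + 3^3; at 4: 4^(4 + 1) + 4^4 = 1280; next = 1279
base 4: 1279 = 4^(4 + 1) + 3·4^3 + 3·4^2 + 3·4 + 3; at 5: 5^(5 + 1) + 3·5^3 + 3·5^2 + 3·5 + 3 = 16093; next = 16092
base 5: 16092 = 5^(5 + 1) + 3·5^3 + 3·5^2 + 3·5 + 2; at 6: 6^(6 + 1) + 3·6^3 + 3·6^2 + 3·6 + 2 = 280712; next = 280711
base 6: 280711 = 6^(6 + 1) + 3·6^3 + 3·6^2 + 3·6 + 1; at 7: 7^(7 + 1) + 3·7^3 + 3·7^2 + 3·7 + 1 = 5765999; next = 5765998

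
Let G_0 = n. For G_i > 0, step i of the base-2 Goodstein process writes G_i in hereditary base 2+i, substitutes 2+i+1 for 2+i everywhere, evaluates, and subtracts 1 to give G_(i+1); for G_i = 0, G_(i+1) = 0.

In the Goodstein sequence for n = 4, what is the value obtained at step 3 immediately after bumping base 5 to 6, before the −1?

step 0: 4 = 2^2; sub 3 for 2: 3^3; = 27; G_1 = 27−1 = 26
step 1: 26 = 2·3^2 + 2·3 + 2; sub 4 for 3: 2·4^2 + 2·4 + 2; = 42; G_2 = 42−1 = 41
step 2: 41 = 2·4^2 + 2·4 + 1; sub 5 for 4: 2·5^2 + 2·5 + 1; = 61; G_3 = 61−1 = 60
step 3: 60 = 2·5^2 + 2·5; sub 6 for 5: 2·6^2 + 2·6; = 84; G_4 = 84−1 = 83

84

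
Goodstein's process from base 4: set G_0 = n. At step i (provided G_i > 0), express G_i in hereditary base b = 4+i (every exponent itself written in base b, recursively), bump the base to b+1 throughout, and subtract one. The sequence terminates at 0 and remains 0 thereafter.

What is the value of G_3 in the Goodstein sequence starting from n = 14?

20

step 0: 14 = 3·4 + 2; sub 5 for 4: 3·5 + 2; = 17; G_1 = 17−1 = 16
step 1: 16 = 3·5 + 1; sub 6 for 5: 3·6 + 1; = 19; G_2 = 19−1 = 18
step 2: 18 = 3·6; sub 7 for 6: 3·7; = 21; G_3 = 21−1 = 20
step 3: 20 = 2·7 + 6; sub 8 for 7: 2·8 + 6; = 22; G_4 = 22−1 = 21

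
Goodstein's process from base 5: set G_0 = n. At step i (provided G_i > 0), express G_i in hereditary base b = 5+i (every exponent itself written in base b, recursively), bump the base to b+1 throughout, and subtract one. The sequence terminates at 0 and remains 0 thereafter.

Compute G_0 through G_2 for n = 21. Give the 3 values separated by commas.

21, 24, 27

base 5: 21 = 4·5 + 1; at 6: 4·6 + 1 = 25; next = 24
base 6: 24 = 4·6; at 7: 4·7 = 28; next = 27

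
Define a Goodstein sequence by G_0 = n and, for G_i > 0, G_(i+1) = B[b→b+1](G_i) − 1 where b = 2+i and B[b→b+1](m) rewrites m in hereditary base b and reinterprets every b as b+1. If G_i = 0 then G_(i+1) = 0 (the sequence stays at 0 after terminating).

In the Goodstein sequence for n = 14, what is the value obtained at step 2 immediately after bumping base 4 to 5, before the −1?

[0] 14 ≡ 2^(2 + 1) + 2^2 + 2 (base 2). Lift 3: 111. −1: 110.
[1] 110 ≡ 3^(3 + 1) + 3^3 + 2 (base 3). Lift 4: 1282. −1: 1281.

18751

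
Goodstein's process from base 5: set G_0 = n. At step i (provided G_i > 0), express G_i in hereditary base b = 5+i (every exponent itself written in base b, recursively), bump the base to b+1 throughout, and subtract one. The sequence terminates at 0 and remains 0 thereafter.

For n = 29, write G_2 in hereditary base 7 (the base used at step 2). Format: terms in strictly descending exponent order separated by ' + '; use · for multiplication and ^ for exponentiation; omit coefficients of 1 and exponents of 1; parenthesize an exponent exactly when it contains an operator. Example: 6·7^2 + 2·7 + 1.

7^2 + 2

(0) 29|_5 = 5^2 + 4 ↦ 6^2 + 4|_6 = 40 ⇒ 39
(1) 39|_6 = 6^2 + 3 ↦ 7^2 + 3|_7 = 52 ⇒ 51
(2) 51|_7 = 7^2 + 2 ↦ 8^2 + 2|_8 = 66 ⇒ 65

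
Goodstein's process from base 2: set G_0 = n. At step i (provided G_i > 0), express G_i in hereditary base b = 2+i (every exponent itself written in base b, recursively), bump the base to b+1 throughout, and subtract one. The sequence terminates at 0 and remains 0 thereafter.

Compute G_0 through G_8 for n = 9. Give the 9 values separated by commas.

base 2: 9 = 2^(2 + 1) + 1; at 3: 3^(3 + 1) + 1 = 82; next = 81
base 3: 81 = 3^(3 + 1); at 4: 4^(4 + 1) = 1024; next = 1023
base 4: 1023 = 3·4^4 + 3·4^3 + 3·4^2 + 3·4 + 3; at 5: 3·5^5 + 3·5^3 + 3·5^2 + 3·5 + 3 = 9843; next = 9842
base 5: 9842 = 3·5^5 + 3·5^3 + 3·5^2 + 3·5 + 2; at 6: 3·6^6 + 3·6^3 + 3·6^2 + 3·6 + 2 = 140744; next = 140743
base 6: 140743 = 3·6^6 + 3·6^3 + 3·6^2 + 3·6 + 1; at 7: 3·7^7 + 3·7^3 + 3·7^2 + 3·7 + 1 = 2471827; next = 2471826
base 7: 2471826 = 3·7^7 + 3·7^3 + 3·7^2 + 3·7; at 8: 3·8^8 + 3·8^3 + 3·8^2 + 3·8 = 50333400; next = 50333399
base 8: 50333399 = 3·8^8 + 3·8^3 + 3·8^2 + 2·8 + 7; at 9: 3·9^9 + 3·9^3 + 3·9^2 + 2·9 + 7 = 1162263922; next = 1162263921
base 9: 1162263921 = 3·9^9 + 3·9^3 + 3·9^2 + 2·9 + 6; at 10: 3·10^10 + 3·10^3 + 3·10^2 + 2·10 + 6 = 30000003326; next = 30000003325

9, 81, 1023, 9842, 140743, 2471826, 50333399, 1162263921, 30000003325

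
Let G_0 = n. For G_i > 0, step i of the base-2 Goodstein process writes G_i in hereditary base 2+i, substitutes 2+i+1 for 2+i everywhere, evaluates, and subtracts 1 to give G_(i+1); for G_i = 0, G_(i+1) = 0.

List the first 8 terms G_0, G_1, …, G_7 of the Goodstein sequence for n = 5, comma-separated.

G_0 = 5. HB_2(5) = 2^2 + 1. Bump = 28. G_1 = 27.
G_1 = 27. HB_3(27) = 3^3. Bump = 256. G_2 = 255.
G_2 = 255. HB_4(255) = 3·4^3 + 3·4^2 + 3·4 + 3. Bump = 468. G_3 = 467.
G_3 = 467. HB_5(467) = 3·5^3 + 3·5^2 + 3·5 + 2. Bump = 776. G_4 = 775.
G_4 = 775. HB_6(775) = 3·6^3 + 3·6^2 + 3·6 + 1. Bump = 1198. G_5 = 1197.
G_5 = 1197. HB_7(1197) = 3·7^3 + 3·7^2 + 3·7. Bump = 1752. G_6 = 1751.
G_6 = 1751. HB_8(1751) = 3·8^3 + 3·8^2 + 2·8 + 7. Bump = 2455. G_7 = 2454.

5, 27, 255, 467, 775, 1197, 1751, 2454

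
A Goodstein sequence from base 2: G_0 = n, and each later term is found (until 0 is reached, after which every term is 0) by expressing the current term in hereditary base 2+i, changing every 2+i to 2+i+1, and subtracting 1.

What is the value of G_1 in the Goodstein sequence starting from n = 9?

81

base 2: 9 = 2^(2 + 1) + 1; at 3: 3^(3 + 1) + 1 = 82; next = 81
base 3: 81 = 3^(3 + 1); at 4: 4^(4 + 1) = 1024; next = 1023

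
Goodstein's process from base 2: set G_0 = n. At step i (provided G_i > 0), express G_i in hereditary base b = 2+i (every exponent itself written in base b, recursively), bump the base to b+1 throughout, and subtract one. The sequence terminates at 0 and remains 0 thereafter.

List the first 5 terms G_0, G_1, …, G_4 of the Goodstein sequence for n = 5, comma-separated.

5, 27, 255, 467, 775

step 0: 5 = 2^2 + 1; sub 3 for 2: 3^3 + 1; = 28; G_1 = 28−1 = 27
step 1: 27 = 3^3; sub 4 for 3: 4^4; = 256; G_2 = 256−1 = 255
step 2: 255 = 3·4^3 + 3·4^2 + 3·4 + 3; sub 5 for 4: 3·5^3 + 3·5^2 + 3·5 + 3; = 468; G_3 = 468−1 = 467
step 3: 467 = 3·5^3 + 3·5^2 + 3·5 + 2; sub 6 for 5: 3·6^3 + 3·6^2 + 3·6 + 2; = 776; G_4 = 776−1 = 775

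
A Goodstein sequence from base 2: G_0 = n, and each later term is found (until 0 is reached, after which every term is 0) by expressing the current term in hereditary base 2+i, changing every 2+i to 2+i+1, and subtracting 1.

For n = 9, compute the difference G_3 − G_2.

G_0 = 9. HB_2(9) = 2^(2 + 1) + 1. Bump = 82. G_1 = 81.
G_1 = 81. HB_3(81) = 3^(3 + 1). Bump = 1024. G_2 = 1023.
G_2 = 1023. HB_4(1023) = 3·4^4 + 3·4^3 + 3·4^2 + 3·4 + 3. Bump = 9843. G_3 = 9842.

8819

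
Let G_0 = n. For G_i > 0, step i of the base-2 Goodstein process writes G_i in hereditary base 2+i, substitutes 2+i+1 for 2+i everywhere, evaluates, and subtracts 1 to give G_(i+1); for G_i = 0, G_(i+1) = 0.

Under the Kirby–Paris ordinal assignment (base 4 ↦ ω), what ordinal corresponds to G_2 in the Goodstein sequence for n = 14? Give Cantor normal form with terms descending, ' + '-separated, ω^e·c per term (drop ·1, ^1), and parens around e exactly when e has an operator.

ω^(ω + 1) + ω^ω + 1

i=0: 14 = 2^(2 + 1) + 2^2 + 2 (b=2); 2→3: 3^(3 + 1) + 3^3 + 3 = 111; 111−1 = 110
i=1: 110 = 3^(3 + 1) + 3^3 + 2 (b=3); 3→4: 4^(4 + 1) + 4^4 + 2 = 1282; 1282−1 = 1281
i=2: 1281 = 4^(4 + 1) + 4^4 + 1 (b=4); 4→5: 5^(5 + 1) + 5^5 + 1 = 18751; 18751−1 = 18750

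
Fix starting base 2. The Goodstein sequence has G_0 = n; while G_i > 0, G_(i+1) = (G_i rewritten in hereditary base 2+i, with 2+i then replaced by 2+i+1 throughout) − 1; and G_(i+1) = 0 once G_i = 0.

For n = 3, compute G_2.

3

step 0: 3 = 2 + 1; sub 3 for 2: 3 + 1; = 4; G_1 = 4−1 = 3
step 1: 3 = 3; sub 4 for 3: 4; = 4; G_2 = 4−1 = 3
step 2: 3 = 3; sub 5 for 4: 3; = 3; G_3 = 3−1 = 2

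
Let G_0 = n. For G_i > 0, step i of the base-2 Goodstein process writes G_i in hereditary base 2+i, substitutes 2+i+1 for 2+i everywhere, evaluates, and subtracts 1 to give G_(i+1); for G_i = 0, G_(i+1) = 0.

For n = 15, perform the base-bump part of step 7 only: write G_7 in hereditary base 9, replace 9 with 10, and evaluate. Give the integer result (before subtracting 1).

base 2: 15 = 2^(2 + 1) + 2^2 + 2 + 1; at 3: 3^(3 + 1) + 3^3 + 3 + 1 = 112; next = 111
base 3: 111 = 3^(3 + 1) + 3^3 + 3; at 4: 4^(4 + 1) + 4^4 + 4 = 1284; next = 1283
base 4: 1283 = 4^(4 + 1) + 4^4 + 3; at 5: 5^(5 + 1) + 5^5 + 3 = 18753; next = 18752
base 5: 18752 = 5^(5 + 1) + 5^5 + 2; at 6: 6^(6 + 1) + 6^6 + 2 = 326594; next = 326593
base 6: 326593 = 6^(6 + 1) + 6^6 + 1; at 7: 7^(7 + 1) + 7^7 + 1 = 6588345; next = 6588344
base 7: 6588344 = 7^(7 + 1) + 7^7; at 8: 8^(8 + 1) + 8^8 = 150994944; next = 150994943
base 8: 150994943 = 8^(8 + 1) + 7·8^7 + 7·8^6 + 7·8^5 + 7·8^4 + 7·8^3 + 7·8^2 + 7·8 + 7; at 9: 9^(9 + 1) + 7·9^7 + 7·9^6 + 7·9^5 + 7·9^4 + 7·9^3 + 7·9^2 + 7·9 + 7 = 3524450281; next = 3524450280

100077777776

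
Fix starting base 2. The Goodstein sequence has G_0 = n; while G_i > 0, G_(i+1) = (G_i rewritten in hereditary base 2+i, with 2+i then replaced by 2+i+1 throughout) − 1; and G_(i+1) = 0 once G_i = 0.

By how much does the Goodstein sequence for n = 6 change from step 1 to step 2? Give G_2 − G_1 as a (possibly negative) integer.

228

base 2: 6 = 2^2 + 2; at 3: 3^3 + 3 = 30; next = 29
base 3: 29 = 3^3 + 2; at 4: 4^4 + 2 = 258; next = 257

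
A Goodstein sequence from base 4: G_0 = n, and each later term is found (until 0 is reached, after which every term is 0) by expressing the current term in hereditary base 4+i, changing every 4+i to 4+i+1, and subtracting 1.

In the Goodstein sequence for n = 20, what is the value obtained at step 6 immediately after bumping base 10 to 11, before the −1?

base 4: 20 = 4^2 + 4; at 5: 5^2 + 5 = 30; next = 29
base 5: 29 = 5^2 + 4; at 6: 6^2 + 4 = 40; next = 39
base 6: 39 = 6^2 + 3; at 7: 7^2 + 3 = 52; next = 51
base 7: 51 = 7^2 + 2; at 8: 8^2 + 2 = 66; next = 65
base 8: 65 = 8^2 + 1; at 9: 9^2 + 1 = 82; next = 81
base 9: 81 = 9^2; at 10: 10^2 = 100; next = 99

108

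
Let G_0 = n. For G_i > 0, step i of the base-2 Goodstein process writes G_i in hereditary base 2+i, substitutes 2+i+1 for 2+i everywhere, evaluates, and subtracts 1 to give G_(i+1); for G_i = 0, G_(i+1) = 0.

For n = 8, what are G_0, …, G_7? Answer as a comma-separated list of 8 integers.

(0) 8|_2 = 2^(2 + 1) ↦ 3^(3 + 1)|_3 = 81 ⇒ 80
(1) 80|_3 = 2·3^3 + 2·3^2 + 2·3 + 2 ↦ 2·4^4 + 2·4^2 + 2·4 + 2|_4 = 554 ⇒ 553
(2) 553|_4 = 2·4^4 + 2·4^2 + 2·4 + 1 ↦ 2·5^5 + 2·5^2 + 2·5 + 1|_5 = 6311 ⇒ 6310
(3) 6310|_5 = 2·5^5 + 2·5^2 + 2·5 ↦ 2·6^6 + 2·6^2 + 2·6|_6 = 93396 ⇒ 93395
(4) 93395|_6 = 2·6^6 + 2·6^2 + 6 + 5 ↦ 2·7^7 + 2·7^2 + 7 + 5|_7 = 1647196 ⇒ 1647195
(5) 1647195|_7 = 2·7^7 + 2·7^2 + 7 + 4 ↦ 2·8^8 + 2·8^2 + 8 + 4|_8 = 33554572 ⇒ 33554571
(6) 33554571|_8 = 2·8^8 + 2·8^2 + 8 + 3 ↦ 2·9^9 + 2·9^2 + 9 + 3|_9 = 774841152 ⇒ 774841151

8, 80, 553, 6310, 93395, 1647195, 33554571, 774841151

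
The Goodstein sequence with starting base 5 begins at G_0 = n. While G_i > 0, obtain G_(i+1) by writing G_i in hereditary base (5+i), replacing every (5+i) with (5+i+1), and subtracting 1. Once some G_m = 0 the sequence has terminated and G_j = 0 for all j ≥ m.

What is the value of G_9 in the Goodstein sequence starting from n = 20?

37

G_0=20  [base 5] 4·5  →[5↦6]→  4·6 = 24  −1 ⇒ G_1=23
G_1=23  [base 6] 3·6 + 5  →[6↦7]→  3·7 + 5 = 26  −1 ⇒ G_2=25
G_2=25  [base 7] 3·7 + 4  →[7↦8]→  3·8 + 4 = 28  −1 ⇒ G_3=27
G_3=27  [base 8] 3·8 + 3  →[8↦9]→  3·9 + 3 = 30  −1 ⇒ G_4=29
G_4=29  [base 9] 3·9 + 2  →[9↦10]→  3·10 + 2 = 32  −1 ⇒ G_5=31
G_5=31  [base 10] 3·10 + 1  →[10↦11]→  3·11 + 1 = 34  −1 ⇒ G_6=33
G_6=33  [base 11] 3·11  →[11↦12]→  3·12 = 36  −1 ⇒ G_7=35
G_7=35  [base 12] 2·12 + 11  →[12↦13]→  2·13 + 11 = 37  −1 ⇒ G_8=36
G_8=36  [base 13] 2·13 + 10  →[13↦14]→  2·14 + 10 = 38  −1 ⇒ G_9=37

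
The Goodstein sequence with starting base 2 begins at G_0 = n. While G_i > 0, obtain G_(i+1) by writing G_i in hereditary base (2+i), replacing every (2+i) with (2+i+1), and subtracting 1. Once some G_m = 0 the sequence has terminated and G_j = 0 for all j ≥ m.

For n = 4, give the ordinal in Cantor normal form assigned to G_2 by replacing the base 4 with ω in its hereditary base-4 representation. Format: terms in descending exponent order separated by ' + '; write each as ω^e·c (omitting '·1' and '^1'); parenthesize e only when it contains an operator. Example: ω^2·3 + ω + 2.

[0] 4 ≡ 2^2 (base 2). Lift 3: 27. −1: 26.
[1] 26 ≡ 2·3^2 + 2·3 + 2 (base 3). Lift 4: 42. −1: 41.

ω^2·2 + ω·2 + 1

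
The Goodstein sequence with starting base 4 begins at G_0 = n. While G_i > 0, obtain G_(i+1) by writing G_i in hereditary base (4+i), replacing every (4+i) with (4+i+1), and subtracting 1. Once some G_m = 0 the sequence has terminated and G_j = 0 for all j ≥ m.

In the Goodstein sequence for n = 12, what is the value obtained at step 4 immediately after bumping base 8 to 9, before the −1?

19

step 0: 12 = 3·4; sub 5 for 4: 3·5; = 15; G_1 = 15−1 = 14
step 1: 14 = 2·5 + 4; sub 6 for 5: 2·6 + 4; = 16; G_2 = 16−1 = 15
step 2: 15 = 2·6 + 3; sub 7 for 6: 2·7 + 3; = 17; G_3 = 17−1 = 16
step 3: 16 = 2·7 + 2; sub 8 for 7: 2·8 + 2; = 18; G_4 = 18−1 = 17
step 4: 17 = 2·8 + 1; sub 9 for 8: 2·9 + 1; = 19; G_5 = 19−1 = 18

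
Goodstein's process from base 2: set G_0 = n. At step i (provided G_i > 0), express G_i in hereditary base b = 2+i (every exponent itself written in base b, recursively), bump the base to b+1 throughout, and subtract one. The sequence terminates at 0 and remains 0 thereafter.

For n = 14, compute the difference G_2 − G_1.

14 —HB2→ 2^(2 + 1) + 2^2 + 2 —bump→ 3^(3 + 1) + 3^3 + 3 = 111 —(−1)→ 110
110 —HB3→ 3^(3 + 1) + 3^3 + 2 —bump→ 4^(4 + 1) + 4^4 + 2 = 1282 —(−1)→ 1281

1171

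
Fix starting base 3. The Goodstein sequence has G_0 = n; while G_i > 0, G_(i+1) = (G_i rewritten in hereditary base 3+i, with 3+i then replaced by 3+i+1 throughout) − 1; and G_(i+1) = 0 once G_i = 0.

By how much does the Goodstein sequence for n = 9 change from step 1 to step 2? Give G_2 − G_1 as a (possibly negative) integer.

G_0=9  [base 3] 3^2  →[3↦4]→  4^2 = 16  −1 ⇒ G_1=15
G_1=15  [base 4] 3·4 + 3  →[4↦5]→  3·5 + 3 = 18  −1 ⇒ G_2=17

2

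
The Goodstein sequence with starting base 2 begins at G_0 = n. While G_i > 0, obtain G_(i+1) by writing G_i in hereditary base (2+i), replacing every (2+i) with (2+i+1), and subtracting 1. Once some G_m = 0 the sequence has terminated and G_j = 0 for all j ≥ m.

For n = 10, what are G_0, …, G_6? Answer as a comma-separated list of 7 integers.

i=0: 10 = 2^(2 + 1) + 2 (b=2); 2→3: 3^(3 + 1) + 3 = 84; 84−1 = 83
i=1: 83 = 3^(3 + 1) + 2 (b=3); 3→4: 4^(4 + 1) + 2 = 1026; 1026−1 = 1025
i=2: 1025 = 4^(4 + 1) + 1 (b=4); 4→5: 5^(5 + 1) + 1 = 15626; 15626−1 = 15625
i=3: 15625 = 5^(5 + 1) (b=5); 5→6: 6^(6 + 1) = 279936; 279936−1 = 279935
i=4: 279935 = 5·6^6 + 5·6^5 + 5·6^4 + 5·6^3 + 5·6^2 + 5·6 + 5 (b=6); 6→7: 5·7^7 + 5·7^5 + 5·7^4 + 5·7^3 + 5·7^2 + 5·7 + 5 = 4215755; 4215755−1 = 4215754
i=5: 4215754 = 5·7^7 + 5·7^5 + 5·7^4 + 5·7^3 + 5·7^2 + 5·7 + 4 (b=7); 7→8: 5·8^8 + 5·8^5 + 5·8^4 + 5·8^3 + 5·8^2 + 5·8 + 4 = 84073324; 84073324−1 = 84073323

10, 83, 1025, 15625, 279935, 4215754, 84073323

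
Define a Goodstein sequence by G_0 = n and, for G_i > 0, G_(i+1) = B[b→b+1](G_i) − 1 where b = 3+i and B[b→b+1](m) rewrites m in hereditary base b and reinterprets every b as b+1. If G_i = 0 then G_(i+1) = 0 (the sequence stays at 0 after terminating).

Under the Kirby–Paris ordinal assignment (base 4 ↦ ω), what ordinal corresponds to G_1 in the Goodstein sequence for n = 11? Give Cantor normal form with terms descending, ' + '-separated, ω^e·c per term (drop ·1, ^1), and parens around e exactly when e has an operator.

G_0 = 11. HB_3(11) = 3^2 + 2. Bump = 18. G_1 = 17.
G_1 = 17. HB_4(17) = 4^2 + 1. Bump = 26. G_2 = 25.

ω^2 + 1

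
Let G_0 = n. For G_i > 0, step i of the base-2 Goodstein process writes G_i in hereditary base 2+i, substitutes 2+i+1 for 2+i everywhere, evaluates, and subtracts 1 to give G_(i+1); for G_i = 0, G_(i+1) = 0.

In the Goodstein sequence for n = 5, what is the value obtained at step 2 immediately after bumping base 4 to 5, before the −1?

5 —HB2→ 2^2 + 1 —bump→ 3^3 + 1 = 28 —(−1)→ 27
27 —HB3→ 3^3 —bump→ 4^4 = 256 —(−1)→ 255
255 —HB4→ 3·4^3 + 3·4^2 + 3·4 + 3 —bump→ 3·5^3 + 3·5^2 + 3·5 + 3 = 468 —(−1)→ 467

468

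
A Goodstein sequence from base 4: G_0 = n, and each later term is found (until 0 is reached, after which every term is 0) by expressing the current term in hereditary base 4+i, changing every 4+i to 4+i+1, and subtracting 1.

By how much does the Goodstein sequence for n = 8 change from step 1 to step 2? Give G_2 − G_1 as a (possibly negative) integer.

0

[0] 8 ≡ 2·4 (base 4). Lift 5: 10. −1: 9.
[1] 9 ≡ 5 + 4 (base 5). Lift 6: 10. −1: 9.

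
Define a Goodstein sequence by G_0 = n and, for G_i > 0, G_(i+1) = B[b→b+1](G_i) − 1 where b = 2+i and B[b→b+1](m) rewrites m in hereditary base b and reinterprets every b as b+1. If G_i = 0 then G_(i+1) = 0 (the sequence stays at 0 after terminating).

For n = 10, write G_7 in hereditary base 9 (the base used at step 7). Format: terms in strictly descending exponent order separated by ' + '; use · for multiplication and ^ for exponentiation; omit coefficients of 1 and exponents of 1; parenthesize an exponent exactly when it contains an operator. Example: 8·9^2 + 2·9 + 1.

5·9^9 + 5·9^5 + 5·9^4 + 5·9^3 + 5·9^2 + 5·9 + 2

step 0: 10 = 2^(2 + 1) + 2; sub 3 for 2: 3^(3 + 1) + 3; = 84; G_1 = 84−1 = 83
step 1: 83 = 3^(3 + 1) + 2; sub 4 for 3: 4^(4 + 1) + 2; = 1026; G_2 = 1026−1 = 1025
step 2: 1025 = 4^(4 + 1) + 1; sub 5 for 4: 5^(5 + 1) + 1; = 15626; G_3 = 15626−1 = 15625
step 3: 15625 = 5^(5 + 1); sub 6 for 5: 6^(6 + 1); = 279936; G_4 = 279936−1 = 279935
step 4: 279935 = 5·6^6 + 5·6^5 + 5·6^4 + 5·6^3 + 5·6^2 + 5·6 + 5; sub 7 for 6: 5·7^7 + 5·7^5 + 5·7^4 + 5·7^3 + 5·7^2 + 5·7 + 5; = 4215755; G_5 = 4215755−1 = 4215754
step 5: 4215754 = 5·7^7 + 5·7^5 + 5·7^4 + 5·7^3 + 5·7^2 + 5·7 + 4; sub 8 for 7: 5·8^8 + 5·8^5 + 5·8^4 + 5·8^3 + 5·8^2 + 5·8 + 4; = 84073324; G_6 = 84073324−1 = 84073323
step 6: 84073323 = 5·8^8 + 5·8^5 + 5·8^4 + 5·8^3 + 5·8^2 + 5·8 + 3; sub 9 for 8: 5·9^9 + 5·9^5 + 5·9^4 + 5·9^3 + 5·9^2 + 5·9 + 3; = 1937434593; G_7 = 1937434593−1 = 1937434592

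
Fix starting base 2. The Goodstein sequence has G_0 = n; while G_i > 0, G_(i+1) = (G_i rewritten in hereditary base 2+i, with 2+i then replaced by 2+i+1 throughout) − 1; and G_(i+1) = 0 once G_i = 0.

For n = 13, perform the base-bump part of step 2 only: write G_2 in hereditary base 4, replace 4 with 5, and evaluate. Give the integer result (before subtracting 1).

16093

[0] 13 ≡ 2^(2 + 1) + 2^2 + 1 (base 2). Lift 3: 109. −1: 108.
[1] 108 ≡ 3^(3 + 1) + 3^3 (base 3). Lift 4: 1280. −1: 1279.
[2] 1279 ≡ 4^(4 + 1) + 3·4^3 + 3·4^2 + 3·4 + 3 (base 4). Lift 5: 16093. −1: 16092.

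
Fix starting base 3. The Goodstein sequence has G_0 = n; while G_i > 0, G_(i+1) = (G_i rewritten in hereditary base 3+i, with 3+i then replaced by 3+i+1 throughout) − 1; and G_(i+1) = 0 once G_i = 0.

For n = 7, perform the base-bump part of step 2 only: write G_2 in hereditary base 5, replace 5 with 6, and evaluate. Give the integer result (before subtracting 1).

7 —HB3→ 2·3 + 1 —bump→ 2·4 + 1 = 9 —(−1)→ 8
8 —HB4→ 2·4 —bump→ 2·5 = 10 —(−1)→ 9

10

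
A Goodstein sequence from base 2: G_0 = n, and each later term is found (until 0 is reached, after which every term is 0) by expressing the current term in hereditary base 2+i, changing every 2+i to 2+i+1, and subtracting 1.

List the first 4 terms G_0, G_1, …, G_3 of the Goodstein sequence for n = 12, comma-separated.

12, 107, 1065, 15685

G_0=12  [base 2] 2^(2 + 1) + 2^2  →[2↦3]→  3^(3 + 1) + 3^3 = 108  −1 ⇒ G_1=107
G_1=107  [base 3] 3^(3 + 1) + 2·3^2 + 2·3 + 2  →[3↦4]→  4^(4 + 1) + 2·4^2 + 2·4 + 2 = 1066  −1 ⇒ G_2=1065
G_2=1065  [base 4] 4^(4 + 1) + 2·4^2 + 2·4 + 1  →[4↦5]→  5^(5 + 1) + 2·5^2 + 2·5 + 1 = 15686  −1 ⇒ G_3=15685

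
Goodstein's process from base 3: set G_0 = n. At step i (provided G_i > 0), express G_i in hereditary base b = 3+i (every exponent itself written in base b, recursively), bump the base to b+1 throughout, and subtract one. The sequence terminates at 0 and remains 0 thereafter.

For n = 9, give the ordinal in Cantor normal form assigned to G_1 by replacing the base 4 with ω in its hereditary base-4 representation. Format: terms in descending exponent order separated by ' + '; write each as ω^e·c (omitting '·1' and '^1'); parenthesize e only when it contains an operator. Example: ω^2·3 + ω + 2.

ω·3 + 3

i=0: 9 = 3^2 (b=3); 3→4: 4^2 = 16; 16−1 = 15
i=1: 15 = 3·4 + 3 (b=4); 4→5: 3·5 + 3 = 18; 18−1 = 17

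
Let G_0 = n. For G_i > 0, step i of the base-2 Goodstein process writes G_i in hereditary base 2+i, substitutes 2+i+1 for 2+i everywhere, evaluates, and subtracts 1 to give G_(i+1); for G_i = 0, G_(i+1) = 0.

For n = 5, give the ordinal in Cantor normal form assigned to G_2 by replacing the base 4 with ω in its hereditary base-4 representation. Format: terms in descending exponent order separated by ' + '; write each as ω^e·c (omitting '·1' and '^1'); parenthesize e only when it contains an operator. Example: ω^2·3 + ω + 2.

ω^3·3 + ω^2·3 + ω·3 + 3

5 —HB2→ 2^2 + 1 —bump→ 3^3 + 1 = 28 —(−1)→ 27
27 —HB3→ 3^3 —bump→ 4^4 = 256 —(−1)→ 255
255 —HB4→ 3·4^3 + 3·4^2 + 3·4 + 3 —bump→ 3·5^3 + 3·5^2 + 3·5 + 3 = 468 —(−1)→ 467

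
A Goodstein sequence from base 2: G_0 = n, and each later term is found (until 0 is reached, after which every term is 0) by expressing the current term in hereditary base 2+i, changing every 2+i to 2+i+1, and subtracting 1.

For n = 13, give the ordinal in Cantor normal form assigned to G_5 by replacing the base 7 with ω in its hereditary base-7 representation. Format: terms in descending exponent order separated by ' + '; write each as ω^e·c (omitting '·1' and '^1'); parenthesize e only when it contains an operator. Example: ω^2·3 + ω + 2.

G_0 = 13. HB_2(13) = 2^(2 + 1) + 2^2 + 1. Bump = 109. G_1 = 108.
G_1 = 108. HB_3(108) = 3^(3 + 1) + 3^3. Bump = 1280. G_2 = 1279.
G_2 = 1279. HB_4(1279) = 4^(4 + 1) + 3·4^3 + 3·4^2 + 3·4 + 3. Bump = 16093. G_3 = 16092.
G_3 = 16092. HB_5(16092) = 5^(5 + 1) + 3·5^3 + 3·5^2 + 3·5 + 2. Bump = 280712. G_4 = 280711.
G_4 = 280711. HB_6(280711) = 6^(6 + 1) + 3·6^3 + 3·6^2 + 3·6 + 1. Bump = 5765999. G_5 = 5765998.
G_5 = 5765998. HB_7(5765998) = 7^(7 + 1) + 3·7^3 + 3·7^2 + 3·7. Bump = 134219480. G_6 = 134219479.

ω^(ω + 1) + ω^3·3 + ω^2·3 + ω·3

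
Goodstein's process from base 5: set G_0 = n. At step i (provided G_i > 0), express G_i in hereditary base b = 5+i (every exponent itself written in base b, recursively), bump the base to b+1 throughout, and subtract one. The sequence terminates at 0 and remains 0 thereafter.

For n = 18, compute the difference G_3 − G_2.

18 —HB5→ 3·5 + 3 —bump→ 3·6 + 3 = 21 —(−1)→ 20
20 —HB6→ 3·6 + 2 —bump→ 3·7 + 2 = 23 —(−1)→ 22
22 —HB7→ 3·7 + 1 —bump→ 3·8 + 1 = 25 —(−1)→ 24

2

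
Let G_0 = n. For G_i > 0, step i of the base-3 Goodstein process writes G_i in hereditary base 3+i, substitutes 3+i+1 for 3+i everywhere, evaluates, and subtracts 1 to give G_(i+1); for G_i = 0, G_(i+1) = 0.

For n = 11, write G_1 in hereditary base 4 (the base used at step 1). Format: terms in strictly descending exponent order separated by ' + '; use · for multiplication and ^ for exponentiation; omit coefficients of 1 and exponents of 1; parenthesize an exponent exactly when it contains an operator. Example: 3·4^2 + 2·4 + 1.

4^2 + 1

base 3: 11 = 3^2 + 2; at 4: 4^2 + 2 = 18; next = 17
base 4: 17 = 4^2 + 1; at 5: 5^2 + 1 = 26; next = 25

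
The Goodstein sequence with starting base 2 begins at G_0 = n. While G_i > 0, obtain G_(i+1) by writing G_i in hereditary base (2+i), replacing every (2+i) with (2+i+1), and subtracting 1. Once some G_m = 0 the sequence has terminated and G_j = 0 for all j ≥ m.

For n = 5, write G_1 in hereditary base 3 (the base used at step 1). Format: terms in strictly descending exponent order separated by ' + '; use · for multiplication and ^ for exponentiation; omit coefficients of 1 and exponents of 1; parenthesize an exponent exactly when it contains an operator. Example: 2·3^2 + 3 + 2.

G_0 = 5. HB_2(5) = 2^2 + 1. Bump = 28. G_1 = 27.
G_1 = 27. HB_3(27) = 3^3. Bump = 256. G_2 = 255.

3^3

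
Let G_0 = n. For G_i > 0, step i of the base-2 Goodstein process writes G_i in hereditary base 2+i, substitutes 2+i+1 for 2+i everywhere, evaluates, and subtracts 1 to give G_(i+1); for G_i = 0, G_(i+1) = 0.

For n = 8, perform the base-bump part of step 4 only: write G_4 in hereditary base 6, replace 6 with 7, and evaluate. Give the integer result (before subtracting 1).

1647196

(0) 8|_2 = 2^(2 + 1) ↦ 3^(3 + 1)|_3 = 81 ⇒ 80
(1) 80|_3 = 2·3^3 + 2·3^2 + 2·3 + 2 ↦ 2·4^4 + 2·4^2 + 2·4 + 2|_4 = 554 ⇒ 553
(2) 553|_4 = 2·4^4 + 2·4^2 + 2·4 + 1 ↦ 2·5^5 + 2·5^2 + 2·5 + 1|_5 = 6311 ⇒ 6310
(3) 6310|_5 = 2·5^5 + 2·5^2 + 2·5 ↦ 2·6^6 + 2·6^2 + 2·6|_6 = 93396 ⇒ 93395
(4) 93395|_6 = 2·6^6 + 2·6^2 + 6 + 5 ↦ 2·7^7 + 2·7^2 + 7 + 5|_7 = 1647196 ⇒ 1647195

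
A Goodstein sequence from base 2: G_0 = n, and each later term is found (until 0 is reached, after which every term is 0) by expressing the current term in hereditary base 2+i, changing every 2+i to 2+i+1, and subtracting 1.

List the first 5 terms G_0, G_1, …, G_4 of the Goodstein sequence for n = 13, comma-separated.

G_0 = 13. HB_2(13) = 2^(2 + 1) + 2^2 + 1. Bump = 109. G_1 = 108.
G_1 = 108. HB_3(108) = 3^(3 + 1) + 3^3. Bump = 1280. G_2 = 1279.
G_2 = 1279. HB_4(1279) = 4^(4 + 1) + 3·4^3 + 3·4^2 + 3·4 + 3. Bump = 16093. G_3 = 16092.
G_3 = 16092. HB_5(16092) = 5^(5 + 1) + 3·5^3 + 3·5^2 + 3·5 + 2. Bump = 280712. G_4 = 280711.

13, 108, 1279, 16092, 280711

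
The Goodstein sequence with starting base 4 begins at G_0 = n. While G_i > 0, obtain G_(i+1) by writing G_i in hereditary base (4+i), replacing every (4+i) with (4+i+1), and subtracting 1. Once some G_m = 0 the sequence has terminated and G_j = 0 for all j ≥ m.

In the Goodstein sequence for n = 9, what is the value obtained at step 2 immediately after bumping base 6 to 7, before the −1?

step 0: 9 = 2·4 + 1; sub 5 for 4: 2·5 + 1; = 11; G_1 = 11−1 = 10
step 1: 10 = 2·5; sub 6 for 5: 2·6; = 12; G_2 = 12−1 = 11

12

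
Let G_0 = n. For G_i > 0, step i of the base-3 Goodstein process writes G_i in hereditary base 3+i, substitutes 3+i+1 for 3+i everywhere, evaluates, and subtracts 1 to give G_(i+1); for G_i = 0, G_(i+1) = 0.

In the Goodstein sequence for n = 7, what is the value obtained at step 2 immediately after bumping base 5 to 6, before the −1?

G_0=7  [base 3] 2·3 + 1  →[3↦4]→  2·4 + 1 = 9  −1 ⇒ G_1=8
G_1=8  [base 4] 2·4  →[4↦5]→  2·5 = 10  −1 ⇒ G_2=9

10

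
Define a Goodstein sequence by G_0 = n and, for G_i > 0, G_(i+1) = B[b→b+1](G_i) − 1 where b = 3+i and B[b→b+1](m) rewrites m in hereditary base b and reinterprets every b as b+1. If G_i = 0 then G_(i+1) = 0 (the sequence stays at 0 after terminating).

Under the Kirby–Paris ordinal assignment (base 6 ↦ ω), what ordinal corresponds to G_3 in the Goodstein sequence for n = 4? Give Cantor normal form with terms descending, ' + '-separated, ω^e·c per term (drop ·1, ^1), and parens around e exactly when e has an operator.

3

4 —HB3→ 3 + 1 —bump→ 4 + 1 = 5 —(−1)→ 4
4 —HB4→ 4 —bump→ 5 = 5 —(−1)→ 4
4 —HB5→ 4 —bump→ 4 = 4 —(−1)→ 3
3 —HB6→ 3 —bump→ 3 = 3 —(−1)→ 2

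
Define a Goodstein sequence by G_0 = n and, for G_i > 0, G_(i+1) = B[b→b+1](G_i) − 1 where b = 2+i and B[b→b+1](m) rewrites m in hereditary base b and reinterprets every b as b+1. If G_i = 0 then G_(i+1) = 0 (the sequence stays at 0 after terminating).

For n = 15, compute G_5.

G_0 = 15. HB_2(15) = 2^(2 + 1) + 2^2 + 2 + 1. Bump = 112. G_1 = 111.
G_1 = 111. HB_3(111) = 3^(3 + 1) + 3^3 + 3. Bump = 1284. G_2 = 1283.
G_2 = 1283. HB_4(1283) = 4^(4 + 1) + 4^4 + 3. Bump = 18753. G_3 = 18752.
G_3 = 18752. HB_5(18752) = 5^(5 + 1) + 5^5 + 2. Bump = 326594. G_4 = 326593.
G_4 = 326593. HB_6(326593) = 6^(6 + 1) + 6^6 + 1. Bump = 6588345. G_5 = 6588344.
G_5 = 6588344. HB_7(6588344) = 7^(7 + 1) + 7^7. Bump = 150994944. G_6 = 150994943.

6588344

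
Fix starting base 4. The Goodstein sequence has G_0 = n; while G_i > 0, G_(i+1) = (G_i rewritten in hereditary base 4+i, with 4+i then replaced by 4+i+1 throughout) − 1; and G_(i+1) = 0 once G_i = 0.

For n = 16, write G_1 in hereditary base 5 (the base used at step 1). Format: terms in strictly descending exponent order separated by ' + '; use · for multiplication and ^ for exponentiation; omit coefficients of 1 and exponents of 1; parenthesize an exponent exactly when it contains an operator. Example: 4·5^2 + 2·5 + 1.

G_0 = 16. HB_4(16) = 4^2. Bump = 25. G_1 = 24.
G_1 = 24. HB_5(24) = 4·5 + 4. Bump = 28. G_2 = 27.

4·5 + 4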